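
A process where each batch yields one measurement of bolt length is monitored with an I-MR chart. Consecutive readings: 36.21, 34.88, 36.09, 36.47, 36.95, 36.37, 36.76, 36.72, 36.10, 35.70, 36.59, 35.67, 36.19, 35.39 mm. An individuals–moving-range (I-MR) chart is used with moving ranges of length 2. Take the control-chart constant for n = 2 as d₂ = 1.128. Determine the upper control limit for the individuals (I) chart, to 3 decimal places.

37.901

X̄ = (36.21 + 34.88 + 36.09 + 36.47 + 36.95 + 36.37 + 36.76 + 36.72 + 36.10 + 35.70 + 36.59 + 35.67 + 36.19 + 35.39) / 14 = 36.1493
Moving ranges: 1.33, 1.21, 0.38, 0.48, 0.58, 0.39, 0.04, 0.62, 0.40, 0.89, 0.92, 0.52, 0.80; M̄R̄ = 8.5600 / 13 = 0.6585
UCL = X̄ + 3·M̄R̄/d₂ = 36.1493 + 3 × 0.6585 / 1.128 = 37.9005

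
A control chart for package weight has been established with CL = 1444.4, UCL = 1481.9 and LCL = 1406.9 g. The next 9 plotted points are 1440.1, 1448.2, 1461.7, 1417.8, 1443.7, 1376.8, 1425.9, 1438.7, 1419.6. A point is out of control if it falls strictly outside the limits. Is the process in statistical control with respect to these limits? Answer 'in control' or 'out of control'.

out of control

Compare each point to [1406.9, 1481.9]: sample 6 = 1376.8 < LCL.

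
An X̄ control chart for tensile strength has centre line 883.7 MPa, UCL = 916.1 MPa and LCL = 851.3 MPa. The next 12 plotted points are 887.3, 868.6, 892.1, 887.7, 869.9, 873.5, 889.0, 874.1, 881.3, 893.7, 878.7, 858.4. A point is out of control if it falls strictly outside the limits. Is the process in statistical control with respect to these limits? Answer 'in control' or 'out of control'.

in control

All 12 points lie within [851.3, 916.1].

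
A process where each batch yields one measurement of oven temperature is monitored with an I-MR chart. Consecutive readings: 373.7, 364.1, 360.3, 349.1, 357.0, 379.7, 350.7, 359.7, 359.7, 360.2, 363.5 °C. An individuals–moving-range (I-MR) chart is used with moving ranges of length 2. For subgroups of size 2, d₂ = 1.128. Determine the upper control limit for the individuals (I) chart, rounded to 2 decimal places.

X̄ = (373.7 + 364.1 + 360.3 + 349.1 + 357.0 + 379.7 + 350.7 + 359.7 + 359.7 + 360.2 + 363.5) / 11 = 361.6091
Moving ranges: 9.6, 3.8, 11.2, 7.9, 22.7, 29.0, 9.0, 0.0, 0.5, 3.3; M̄R̄ = 97.0000 / 10 = 9.7000
UCL = X̄ + 3·M̄R̄/d₂ = 361.6091 + 3 × 9.7000 / 1.128 = 387.4070

387.41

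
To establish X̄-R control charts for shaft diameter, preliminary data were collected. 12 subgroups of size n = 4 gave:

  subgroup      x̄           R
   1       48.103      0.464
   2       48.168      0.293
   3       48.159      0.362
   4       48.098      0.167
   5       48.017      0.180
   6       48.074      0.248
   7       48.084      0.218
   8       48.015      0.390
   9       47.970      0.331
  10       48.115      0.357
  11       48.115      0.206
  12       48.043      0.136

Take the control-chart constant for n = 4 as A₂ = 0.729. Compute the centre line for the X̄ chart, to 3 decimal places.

48.080

X̄̄ = (48.103 + 48.168 + 48.159 + 48.098 + 48.017 + 48.074 + 48.084 + 48.015 + 47.970 + 48.115 + 48.115 + 48.043) / 12 = 576.9610 / 12 = 48.0801
CL = X̄̄ = 48.0801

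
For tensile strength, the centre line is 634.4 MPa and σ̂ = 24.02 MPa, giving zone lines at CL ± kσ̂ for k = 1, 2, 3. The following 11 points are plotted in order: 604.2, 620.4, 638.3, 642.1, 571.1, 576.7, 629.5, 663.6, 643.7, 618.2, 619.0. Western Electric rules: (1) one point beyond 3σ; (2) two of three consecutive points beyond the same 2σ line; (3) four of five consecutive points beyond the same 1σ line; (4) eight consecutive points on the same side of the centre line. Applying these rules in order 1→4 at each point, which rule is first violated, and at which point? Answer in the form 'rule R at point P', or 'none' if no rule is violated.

rule 2 at point 6

Zone of each point (C = within 1σ̂, B = 1σ̂–2σ̂, A = 2σ̂–3σ̂, * = beyond 3σ̂; sign = side of CL): 1:-B, 2:-C, 3:+C, 4:+C, 5:-A, 6:-A, 7:-C, 8:+B, 9:+C, 10:-C, 11:-C
Rule 2 (two of three consecutive points beyond the same 2σ limit) is satisfied at point 6.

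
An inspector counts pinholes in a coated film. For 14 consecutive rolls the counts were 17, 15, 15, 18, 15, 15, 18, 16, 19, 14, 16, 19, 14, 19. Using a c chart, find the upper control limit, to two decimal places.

c̄ = (17 + 15 + 15 + 18 + 15 + 15 + 18 + 16 + 19 + 14 + 16 + 19 + 14 + 19) / 14 = 230 / 14 = 16.4286
UCL = c̄ + 3√c̄ = 16.4286 + 3 × √16.4286 = 16.4286 + 3 × 4.0532 = 28.5882

28.59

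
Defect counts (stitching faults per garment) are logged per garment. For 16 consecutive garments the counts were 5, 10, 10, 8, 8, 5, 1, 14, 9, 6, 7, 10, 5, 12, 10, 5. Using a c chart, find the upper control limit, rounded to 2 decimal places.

c̄ = (5 + 10 + 10 + 8 + 8 + 5 + 1 + 14 + 9 + 6 + 7 + 10 + 5 + 12 + 10 + 5) / 16 = 125 / 16 = 7.8125
UCL = c̄ + 3√c̄ = 7.8125 + 3 × √7.8125 = 7.8125 + 3 × 2.7951 = 16.1978

16.20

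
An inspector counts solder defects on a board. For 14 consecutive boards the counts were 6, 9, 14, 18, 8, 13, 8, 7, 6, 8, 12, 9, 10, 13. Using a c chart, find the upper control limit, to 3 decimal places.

c̄ = (6 + 9 + 14 + 18 + 8 + 13 + 8 + 7 + 6 + 8 + 12 + 9 + 10 + 13) / 14 = 141 / 14 = 10.0714
UCL = c̄ + 3√c̄ = 10.0714 + 3 × √10.0714 = 10.0714 + 3 × 3.1736 = 19.5921

19.592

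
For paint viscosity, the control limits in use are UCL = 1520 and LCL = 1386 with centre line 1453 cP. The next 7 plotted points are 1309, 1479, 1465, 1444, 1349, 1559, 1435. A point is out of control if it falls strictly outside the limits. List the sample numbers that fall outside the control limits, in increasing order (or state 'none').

Compare each point to [1386, 1520]: sample 1 = 1309 < LCL; sample 5 = 1349 < LCL; sample 6 = 1559 > UCL.

1, 5, 6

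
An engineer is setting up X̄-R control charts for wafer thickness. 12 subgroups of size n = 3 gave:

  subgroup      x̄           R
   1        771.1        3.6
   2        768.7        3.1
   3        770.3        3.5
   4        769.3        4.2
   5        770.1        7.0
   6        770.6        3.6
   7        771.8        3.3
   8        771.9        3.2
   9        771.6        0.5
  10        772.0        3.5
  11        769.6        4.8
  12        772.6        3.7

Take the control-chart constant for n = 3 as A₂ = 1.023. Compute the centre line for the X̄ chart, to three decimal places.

770.800

X̄̄ = (771.1 + 768.7 + 770.3 + 769.3 + 770.1 + 770.6 + 771.8 + 771.9 + 771.6 + 772.0 + 769.6 + 772.6) / 12 = 9249.6000 / 12 = 770.8000
CL = X̄̄ = 770.8000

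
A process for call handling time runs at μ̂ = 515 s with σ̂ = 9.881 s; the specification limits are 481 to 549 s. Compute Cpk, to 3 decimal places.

Cpu = (USL − μ̂) / (3σ̂) = (549 − 515) / (3 × 9.881) = 1.1470; Cpl = (μ̂ − LSL) / (3σ̂) = (515 − 481) / (3 × 9.881) = 1.1470; Cpk = min(Cpu, Cpl) = 1.1470

1.147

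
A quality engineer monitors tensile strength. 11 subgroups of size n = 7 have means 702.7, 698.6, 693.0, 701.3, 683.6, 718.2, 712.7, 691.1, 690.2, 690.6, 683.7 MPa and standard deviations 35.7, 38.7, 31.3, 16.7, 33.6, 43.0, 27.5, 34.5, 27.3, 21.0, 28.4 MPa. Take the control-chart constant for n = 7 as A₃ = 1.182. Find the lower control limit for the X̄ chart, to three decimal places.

X̄̄ = (702.7 + 698.6 + 693.0 + 701.3 + 683.6 + 718.2 + 712.7 + 691.1 + 690.2 + 690.6 + 683.7) / 11 = 696.8818
s̄ = (35.7 + 38.7 + 31.3 + 16.7 + 33.6 + 43.0 + 27.5 + 34.5 + 27.3 + 21.0 + 28.4) / 11 = 30.7000
LCL = X̄̄ − A₃·s̄ = 696.8818 − 1.182 × 30.7000 = 660.5944

660.594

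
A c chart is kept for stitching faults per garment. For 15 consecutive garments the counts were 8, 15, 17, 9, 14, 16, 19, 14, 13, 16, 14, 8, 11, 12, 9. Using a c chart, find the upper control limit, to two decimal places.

23.82

c̄ = (8 + 15 + 17 + 9 + 14 + 16 + 19 + 14 + 13 + 16 + 14 + 8 + 11 + 12 + 9) / 15 = 195 / 15 = 13.0000
UCL = c̄ + 3√c̄ = 13.0000 + 3 × √13.0000 = 13.0000 + 3 × 3.6056 = 23.8167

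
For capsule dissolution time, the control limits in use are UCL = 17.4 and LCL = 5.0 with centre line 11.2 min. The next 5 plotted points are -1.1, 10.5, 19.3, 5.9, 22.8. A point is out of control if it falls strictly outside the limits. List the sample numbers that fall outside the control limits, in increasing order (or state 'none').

1, 3, 5

Compare each point to [5.0, 17.4]: sample 1 = -1.1 < LCL; sample 3 = 19.3 > UCL; sample 5 = 22.8 > UCL.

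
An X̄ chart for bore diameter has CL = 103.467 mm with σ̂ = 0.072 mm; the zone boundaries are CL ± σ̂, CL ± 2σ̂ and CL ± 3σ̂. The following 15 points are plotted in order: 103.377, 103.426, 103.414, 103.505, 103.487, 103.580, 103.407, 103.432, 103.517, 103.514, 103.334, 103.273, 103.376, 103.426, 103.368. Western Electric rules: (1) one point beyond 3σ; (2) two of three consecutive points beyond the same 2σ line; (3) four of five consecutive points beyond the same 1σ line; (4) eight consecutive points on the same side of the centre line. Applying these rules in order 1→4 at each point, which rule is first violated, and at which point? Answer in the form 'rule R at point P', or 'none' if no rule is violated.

Zone of each point (C = within 1σ̂, B = 1σ̂–2σ̂, A = 2σ̂–3σ̂, * = beyond 3σ̂; sign = side of CL): 1:-B, 2:-C, 3:-C, 4:+C, 5:+C, 6:+B, 7:-C, 8:-C, 9:+C, 10:+C, 11:-B, 12:-A, 13:-B, 14:-C, 15:-B
Rule 3 (four of five consecutive points beyond the same 1σ limit) is satisfied at point 15.

rule 3 at point 15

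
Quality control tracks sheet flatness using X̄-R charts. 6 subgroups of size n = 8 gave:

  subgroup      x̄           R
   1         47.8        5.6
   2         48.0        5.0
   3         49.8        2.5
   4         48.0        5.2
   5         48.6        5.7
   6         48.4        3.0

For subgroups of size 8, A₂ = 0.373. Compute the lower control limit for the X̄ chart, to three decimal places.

X̄̄ = (47.8 + 48.0 + 49.8 + 48.0 + 48.6 + 48.4) / 6 = 290.6000 / 6 = 48.4333
R̄ = (5.6 + 5.0 + 2.5 + 5.2 + 5.7 + 3.0) / 6 = 27.0000 / 6 = 4.5000
LCL = X̄̄ − A₂·R̄ = 48.4333 − 0.373 × 4.5000 = 46.7548

46.755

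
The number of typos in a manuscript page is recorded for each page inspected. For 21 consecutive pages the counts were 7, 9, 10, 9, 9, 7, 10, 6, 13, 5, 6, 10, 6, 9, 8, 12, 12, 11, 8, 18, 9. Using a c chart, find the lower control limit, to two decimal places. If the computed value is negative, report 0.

0.12

c̄ = (7 + 9 + 10 + 9 + 9 + 7 + 10 + 6 + 13 + 5 + 6 + 10 + 6 + 9 + 8 + 12 + 12 + 11 + 8 + 18 + 9) / 21 = 194 / 21 = 9.2381
LCL = c̄ − 3√c̄ = 9.2381 − 3 × 3.0394 = 0.1198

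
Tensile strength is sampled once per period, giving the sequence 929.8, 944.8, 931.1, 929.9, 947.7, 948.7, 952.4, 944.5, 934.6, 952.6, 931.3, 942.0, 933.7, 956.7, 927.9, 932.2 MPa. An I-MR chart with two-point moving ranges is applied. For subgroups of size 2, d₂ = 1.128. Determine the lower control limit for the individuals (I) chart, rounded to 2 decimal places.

907.26

X̄ = (929.8 + 944.8 + 931.1 + 929.9 + 947.7 + 948.7 + 952.4 + 944.5 + 934.6 + 952.6 + 931.3 + 942.0 + 933.7 + 956.7 + 927.9 + 932.2) / 16 = 939.9937
Moving ranges: 15.0, 13.7, 1.2, 17.8, 1.0, 3.7, 7.9, 9.9, 18.0, 21.3, 10.7, 8.3, 23.0, 28.8, 4.3; M̄R̄ = 184.6000 / 15 = 12.3067
LCL = X̄ − 3·M̄R̄/d₂ = 939.9937 − 3 × 12.3067 / 1.128 = 907.2633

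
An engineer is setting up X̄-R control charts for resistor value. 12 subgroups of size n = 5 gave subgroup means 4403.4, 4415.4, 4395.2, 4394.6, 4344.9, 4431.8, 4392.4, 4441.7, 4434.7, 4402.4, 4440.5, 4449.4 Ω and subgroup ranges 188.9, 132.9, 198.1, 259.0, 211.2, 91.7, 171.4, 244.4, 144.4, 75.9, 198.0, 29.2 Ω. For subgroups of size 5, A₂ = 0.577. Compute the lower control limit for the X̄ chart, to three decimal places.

4318.673

X̄̄ = (4403.4 + 4415.4 + 4395.2 + 4394.6 + 4344.9 + 4431.8 + 4392.4 + 4441.7 + 4434.7 + 4402.4 + 4440.5 + 4449.4) / 12 = 52946.4000 / 12 = 4412.2000
R̄ = (188.9 + 132.9 + 198.1 + 259.0 + 211.2 + 91.7 + 171.4 + 244.4 + 144.4 + 75.9 + 198.0 + 29.2) / 12 = 1945.1000 / 12 = 162.0917
LCL = X̄̄ − A₂·R̄ = 4412.2000 − 0.577 × 162.0917 = 4318.6731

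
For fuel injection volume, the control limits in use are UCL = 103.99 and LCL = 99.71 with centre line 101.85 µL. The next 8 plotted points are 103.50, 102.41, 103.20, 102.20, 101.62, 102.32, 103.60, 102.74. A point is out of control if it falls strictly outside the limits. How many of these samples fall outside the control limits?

All 8 points lie within [99.71, 103.99].

0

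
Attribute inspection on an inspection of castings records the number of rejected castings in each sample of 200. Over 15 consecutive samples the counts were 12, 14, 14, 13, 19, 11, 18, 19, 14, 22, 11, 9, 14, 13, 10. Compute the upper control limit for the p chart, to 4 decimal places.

0.1255

p̄ = Σdᵢ / (k·n) = 213 / (15 × 200) = 0.07100
UCL = p̄ + 3·√(p̄(1−p̄)/n) = 0.07100 + 3 × √(0.07100×0.92900/200) = 0.07100 + 3 × 0.01816 = 0.12548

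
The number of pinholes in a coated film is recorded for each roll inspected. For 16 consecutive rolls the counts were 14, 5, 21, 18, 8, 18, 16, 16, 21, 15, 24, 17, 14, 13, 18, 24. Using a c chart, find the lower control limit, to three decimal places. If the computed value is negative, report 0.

4.235

c̄ = (14 + 5 + 21 + 18 + 8 + 18 + 16 + 16 + 21 + 15 + 24 + 17 + 14 + 13 + 18 + 24) / 16 = 262 / 16 = 16.3750
LCL = c̄ − 3√c̄ = 16.3750 − 3 × 4.0466 = 4.2352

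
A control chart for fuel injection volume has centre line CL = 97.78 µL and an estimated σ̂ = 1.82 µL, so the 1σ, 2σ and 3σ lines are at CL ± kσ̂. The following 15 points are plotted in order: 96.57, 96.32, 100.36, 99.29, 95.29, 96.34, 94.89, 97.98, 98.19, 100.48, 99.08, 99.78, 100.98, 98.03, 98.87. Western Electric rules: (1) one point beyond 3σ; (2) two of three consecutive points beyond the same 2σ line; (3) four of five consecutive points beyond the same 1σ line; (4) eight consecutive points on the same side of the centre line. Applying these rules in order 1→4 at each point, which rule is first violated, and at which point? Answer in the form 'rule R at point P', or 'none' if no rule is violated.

Zone of each point (C = within 1σ̂, B = 1σ̂–2σ̂, A = 2σ̂–3σ̂, * = beyond 3σ̂; sign = side of CL): 1:-C, 2:-C, 3:+B, 4:+C, 5:-B, 6:-C, 7:-B, 8:+C, 9:+C, 10:+B, 11:+C, 12:+B, 13:+B, 14:+C, 15:+C
Rule 4 (eight consecutive points on the same side of the centre line) is satisfied at point 15.

rule 4 at point 15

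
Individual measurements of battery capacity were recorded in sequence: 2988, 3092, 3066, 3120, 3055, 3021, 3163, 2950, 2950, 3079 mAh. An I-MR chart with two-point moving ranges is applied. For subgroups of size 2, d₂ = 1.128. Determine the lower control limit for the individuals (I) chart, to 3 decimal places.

2821.745

X̄ = (2988 + 3092 + 3066 + 3120 + 3055 + 3021 + 3163 + 2950 + 2950 + 3079) / 10 = 3048.4000
Moving ranges: 104, 26, 54, 65, 34, 142, 213, 0, 129; M̄R̄ = 767.0000 / 9 = 85.2222
LCL = X̄ − 3·M̄R̄/d₂ = 3048.4000 − 3 × 85.2222 / 1.128 = 2821.7452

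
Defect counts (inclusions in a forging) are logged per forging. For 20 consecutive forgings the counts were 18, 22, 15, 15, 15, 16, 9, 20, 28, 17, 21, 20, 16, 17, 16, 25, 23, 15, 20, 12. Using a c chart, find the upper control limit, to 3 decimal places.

30.728

c̄ = (18 + 22 + 15 + 15 + 15 + 16 + 9 + 20 + 28 + 17 + 21 + 20 + 16 + 17 + 16 + 25 + 23 + 15 + 20 + 12) / 20 = 360 / 20 = 18.0000
UCL = c̄ + 3√c̄ = 18.0000 + 3 × √18.0000 = 18.0000 + 3 × 4.2426 = 30.7279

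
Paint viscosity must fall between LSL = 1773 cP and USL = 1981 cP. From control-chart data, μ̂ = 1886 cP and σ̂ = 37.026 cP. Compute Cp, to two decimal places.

0.94

Cp = (USL − LSL) / (6σ̂) = (1981 − 1773) / (6 × 37.026) = 208.0000 / 222.1560 = 0.9363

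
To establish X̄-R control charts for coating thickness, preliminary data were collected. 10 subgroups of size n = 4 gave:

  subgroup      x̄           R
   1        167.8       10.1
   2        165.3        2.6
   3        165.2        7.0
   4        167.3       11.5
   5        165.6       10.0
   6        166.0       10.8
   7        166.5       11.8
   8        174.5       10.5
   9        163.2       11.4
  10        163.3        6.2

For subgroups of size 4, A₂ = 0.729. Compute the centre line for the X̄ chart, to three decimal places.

166.470

X̄̄ = (167.8 + 165.3 + 165.2 + 167.3 + 165.6 + 166.0 + 166.5 + 174.5 + 163.2 + 163.3) / 10 = 1664.7000 / 10 = 166.4700
CL = X̄̄ = 166.4700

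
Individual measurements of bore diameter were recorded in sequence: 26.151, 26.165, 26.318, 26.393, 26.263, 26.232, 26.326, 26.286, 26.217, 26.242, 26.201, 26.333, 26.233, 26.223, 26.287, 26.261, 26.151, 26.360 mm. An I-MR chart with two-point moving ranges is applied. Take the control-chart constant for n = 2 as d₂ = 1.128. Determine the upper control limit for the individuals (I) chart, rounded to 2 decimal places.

X̄ = (26.151 + 26.165 + 26.318 + 26.393 + 26.263 + 26.232 + 26.326 + 26.286 + 26.217 + 26.242 + 26.201 + 26.333 + 26.233 + 26.223 + 26.287 + 26.261 + 26.151 + 26.360) / 18 = 26.2579
Moving ranges: 0.014, 0.153, 0.075, 0.130, 0.031, 0.094, 0.040, 0.069, 0.025, 0.041, 0.132, 0.100, 0.010, 0.064, 0.026, 0.110, 0.209; M̄R̄ = 1.3230 / 17 = 0.0778
UCL = X̄ + 3·M̄R̄/d₂ = 26.2579 + 3 × 0.0778 / 1.128 = 26.4649

26.46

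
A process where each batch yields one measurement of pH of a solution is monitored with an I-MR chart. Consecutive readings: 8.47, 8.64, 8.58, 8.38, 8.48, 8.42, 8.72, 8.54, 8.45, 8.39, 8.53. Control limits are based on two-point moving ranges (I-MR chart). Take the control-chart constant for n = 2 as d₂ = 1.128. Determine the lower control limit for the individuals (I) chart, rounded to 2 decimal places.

X̄ = (8.47 + 8.64 + 8.58 + 8.38 + 8.48 + 8.42 + 8.72 + 8.54 + 8.45 + 8.39 + 8.53) / 11 = 8.5091
Moving ranges: 0.17, 0.06, 0.20, 0.10, 0.06, 0.30, 0.18, 0.09, 0.06, 0.14; M̄R̄ = 1.3600 / 10 = 0.1360
LCL = X̄ − 3·M̄R̄/d₂ = 8.5091 − 3 × 0.1360 / 1.128 = 8.1474

8.15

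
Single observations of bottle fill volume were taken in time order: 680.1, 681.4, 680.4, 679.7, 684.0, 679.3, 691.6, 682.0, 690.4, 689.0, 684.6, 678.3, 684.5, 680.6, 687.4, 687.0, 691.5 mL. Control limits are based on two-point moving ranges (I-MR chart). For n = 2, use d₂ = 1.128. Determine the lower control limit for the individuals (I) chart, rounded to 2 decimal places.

X̄ = (680.1 + 681.4 + 680.4 + 679.7 + 684.0 + 679.3 + 691.6 + 682.0 + 690.4 + 689.0 + 684.6 + 678.3 + 684.5 + 680.6 + 687.4 + 687.0 + 691.5) / 17 = 684.2235
Moving ranges: 1.3, 1.0, 0.7, 4.3, 4.7, 12.3, 9.6, 8.4, 1.4, 4.4, 6.3, 6.2, 3.9, 6.8, 0.4, 4.5; M̄R̄ = 76.2000 / 16 = 4.7625
LCL = X̄ − 3·M̄R̄/d₂ = 684.2235 − 3 × 4.7625 / 1.128 = 671.5573

671.56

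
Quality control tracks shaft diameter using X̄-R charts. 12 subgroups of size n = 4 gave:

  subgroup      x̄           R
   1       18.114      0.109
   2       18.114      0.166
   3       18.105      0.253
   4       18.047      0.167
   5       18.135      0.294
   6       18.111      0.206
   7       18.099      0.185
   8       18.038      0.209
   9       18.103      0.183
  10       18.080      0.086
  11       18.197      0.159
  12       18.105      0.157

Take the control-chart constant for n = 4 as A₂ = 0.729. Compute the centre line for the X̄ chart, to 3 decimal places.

X̄̄ = (18.114 + 18.114 + 18.105 + 18.047 + 18.135 + 18.111 + 18.099 + 18.038 + 18.103 + 18.080 + 18.197 + 18.105) / 12 = 217.2480 / 12 = 18.1040
CL = X̄̄ = 18.1040

18.104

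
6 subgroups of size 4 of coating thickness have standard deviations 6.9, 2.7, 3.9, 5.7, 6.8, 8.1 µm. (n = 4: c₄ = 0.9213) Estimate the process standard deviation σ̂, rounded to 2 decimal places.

s̄ = (6.9 + 2.7 + 3.9 + 5.7 + 6.8 + 8.1) / 6 = 5.6833
σ̂ = s̄ / c₄ = 5.6833 / 0.9213 = 6.1688

6.17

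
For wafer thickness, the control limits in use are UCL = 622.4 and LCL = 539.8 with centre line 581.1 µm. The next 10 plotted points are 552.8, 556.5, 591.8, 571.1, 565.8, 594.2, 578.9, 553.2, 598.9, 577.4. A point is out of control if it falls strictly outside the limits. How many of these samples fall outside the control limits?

0

All 10 points lie within [539.8, 622.4].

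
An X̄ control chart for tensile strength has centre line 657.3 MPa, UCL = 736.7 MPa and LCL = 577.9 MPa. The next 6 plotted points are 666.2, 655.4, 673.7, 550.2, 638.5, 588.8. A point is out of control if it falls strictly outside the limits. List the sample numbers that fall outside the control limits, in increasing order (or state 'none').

Compare each point to [577.9, 736.7]: sample 4 = 550.2 < LCL.

4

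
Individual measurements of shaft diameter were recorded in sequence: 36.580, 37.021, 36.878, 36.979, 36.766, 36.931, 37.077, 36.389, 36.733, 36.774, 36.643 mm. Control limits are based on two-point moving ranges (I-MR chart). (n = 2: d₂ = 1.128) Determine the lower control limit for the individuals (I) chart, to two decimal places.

36.16

X̄ = (36.580 + 37.021 + 36.878 + 36.979 + 36.766 + 36.931 + 37.077 + 36.389 + 36.733 + 36.774 + 36.643) / 11 = 36.7974
Moving ranges: 0.441, 0.143, 0.101, 0.213, 0.165, 0.146, 0.688, 0.344, 0.041, 0.131; M̄R̄ = 2.4130 / 10 = 0.2413
LCL = X̄ − 3·M̄R̄/d₂ = 36.7974 − 3 × 0.2413 / 1.128 = 36.1556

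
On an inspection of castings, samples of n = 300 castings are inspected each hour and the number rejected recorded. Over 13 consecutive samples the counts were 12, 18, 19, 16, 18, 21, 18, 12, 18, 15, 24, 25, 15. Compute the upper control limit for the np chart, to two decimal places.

30.04

p̄ = Σdᵢ / (k·n) = 231 / (13 × 300) = 0.05923
UCL = np̄ + 3·√(np̄(1−p̄)) = 17.7692 + 3 × √(17.7692×0.94077) = 17.7692 + 3 × 4.0886 = 30.0351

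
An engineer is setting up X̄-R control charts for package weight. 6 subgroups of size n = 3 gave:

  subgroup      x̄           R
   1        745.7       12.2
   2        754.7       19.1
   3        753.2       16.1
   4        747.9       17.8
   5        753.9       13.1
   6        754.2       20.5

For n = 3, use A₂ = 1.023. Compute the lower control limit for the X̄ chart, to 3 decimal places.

734.755

X̄̄ = (745.7 + 754.7 + 753.2 + 747.9 + 753.9 + 754.2) / 6 = 4509.6000 / 6 = 751.6000
R̄ = (12.2 + 19.1 + 16.1 + 17.8 + 13.1 + 20.5) / 6 = 98.8000 / 6 = 16.4667
LCL = X̄̄ − A₂·R̄ = 751.6000 − 1.023 × 16.4667 = 734.7546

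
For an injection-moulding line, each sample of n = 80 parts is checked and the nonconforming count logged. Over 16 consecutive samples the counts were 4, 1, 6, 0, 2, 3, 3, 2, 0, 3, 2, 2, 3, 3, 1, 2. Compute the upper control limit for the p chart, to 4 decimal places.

0.0851

p̄ = Σdᵢ / (k·n) = 37 / (16 × 80) = 0.02891
UCL = p̄ + 3·√(p̄(1−p̄)/n) = 0.02891 + 3 × √(0.02891×0.97109/80) = 0.02891 + 3 × 0.01873 = 0.08510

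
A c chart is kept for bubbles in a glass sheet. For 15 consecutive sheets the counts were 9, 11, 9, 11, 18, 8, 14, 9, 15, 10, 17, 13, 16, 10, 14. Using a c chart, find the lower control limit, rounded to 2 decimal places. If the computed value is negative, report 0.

1.76

c̄ = (9 + 11 + 9 + 11 + 18 + 8 + 14 + 9 + 15 + 10 + 17 + 13 + 16 + 10 + 14) / 15 = 184 / 15 = 12.2667
LCL = c̄ − 3√c̄ = 12.2667 − 3 × 3.5024 = 1.7595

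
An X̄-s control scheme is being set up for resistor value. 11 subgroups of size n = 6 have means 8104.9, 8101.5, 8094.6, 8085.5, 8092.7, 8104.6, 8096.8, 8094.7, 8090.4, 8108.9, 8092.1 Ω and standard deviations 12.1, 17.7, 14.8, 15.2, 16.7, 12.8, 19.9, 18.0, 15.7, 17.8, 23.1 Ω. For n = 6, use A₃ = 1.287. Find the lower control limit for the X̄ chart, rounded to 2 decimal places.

8075.47

X̄̄ = (8104.9 + 8101.5 + 8094.6 + 8085.5 + 8092.7 + 8104.6 + 8096.8 + 8094.7 + 8090.4 + 8108.9 + 8092.1) / 11 = 8096.9727
s̄ = (12.1 + 17.7 + 14.8 + 15.2 + 16.7 + 12.8 + 19.9 + 18.0 + 15.7 + 17.8 + 23.1) / 11 = 16.7091
LCL = X̄̄ − A₃·s̄ = 8096.9727 − 1.287 × 16.7091 = 8075.4681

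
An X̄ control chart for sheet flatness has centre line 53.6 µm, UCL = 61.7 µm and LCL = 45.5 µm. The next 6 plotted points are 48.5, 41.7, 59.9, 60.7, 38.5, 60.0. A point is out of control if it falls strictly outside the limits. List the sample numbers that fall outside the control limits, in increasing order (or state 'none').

Compare each point to [45.5, 61.7]: sample 2 = 41.7 < LCL; sample 5 = 38.5 < LCL.

2, 5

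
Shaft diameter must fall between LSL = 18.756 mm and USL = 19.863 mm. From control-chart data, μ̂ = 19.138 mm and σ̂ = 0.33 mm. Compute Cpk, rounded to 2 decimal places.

0.39

Cpu = (USL − μ̂) / (3σ̂) = (19.863 − 19.138) / (3 × 0.33) = 0.7323; Cpl = (μ̂ − LSL) / (3σ̂) = (19.138 − 18.756) / (3 × 0.33) = 0.3859; Cpk = min(Cpu, Cpl) = 0.3859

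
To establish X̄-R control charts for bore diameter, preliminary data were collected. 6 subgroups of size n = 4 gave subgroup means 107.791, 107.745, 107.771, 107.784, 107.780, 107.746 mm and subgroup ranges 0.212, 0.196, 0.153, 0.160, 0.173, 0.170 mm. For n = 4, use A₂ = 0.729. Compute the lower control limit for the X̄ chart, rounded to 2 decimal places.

X̄̄ = (107.791 + 107.745 + 107.771 + 107.784 + 107.780 + 107.746) / 6 = 646.6170 / 6 = 107.7695
R̄ = (0.212 + 0.196 + 0.153 + 0.160 + 0.173 + 0.170) / 6 = 1.0640 / 6 = 0.1773
LCL = X̄̄ − A₂·R̄ = 107.7695 − 0.729 × 0.1773 = 107.6402

107.64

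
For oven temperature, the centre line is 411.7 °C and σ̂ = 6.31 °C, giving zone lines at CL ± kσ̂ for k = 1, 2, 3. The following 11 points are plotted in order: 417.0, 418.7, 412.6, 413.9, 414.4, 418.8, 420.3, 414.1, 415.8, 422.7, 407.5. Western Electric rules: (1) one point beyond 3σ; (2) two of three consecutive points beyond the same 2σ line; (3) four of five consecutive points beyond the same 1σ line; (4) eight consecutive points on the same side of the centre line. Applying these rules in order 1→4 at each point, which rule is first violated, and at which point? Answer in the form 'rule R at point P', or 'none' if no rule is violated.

rule 4 at point 8

Zone of each point (C = within 1σ̂, B = 1σ̂–2σ̂, A = 2σ̂–3σ̂, * = beyond 3σ̂; sign = side of CL): 1:+C, 2:+B, 3:+C, 4:+C, 5:+C, 6:+B, 7:+B, 8:+C, 9:+C, 10:+B, 11:-C
Rule 4 (eight consecutive points on the same side of the centre line) is satisfied at point 8.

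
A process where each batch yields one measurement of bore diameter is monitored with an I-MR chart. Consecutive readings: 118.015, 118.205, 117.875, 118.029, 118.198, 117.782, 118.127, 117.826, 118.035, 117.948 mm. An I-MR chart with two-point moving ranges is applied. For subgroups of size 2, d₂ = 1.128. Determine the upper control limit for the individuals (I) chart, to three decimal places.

118.654

X̄ = (118.015 + 118.205 + 117.875 + 118.029 + 118.198 + 117.782 + 118.127 + 117.826 + 118.035 + 117.948) / 10 = 118.0040
Moving ranges: 0.190, 0.330, 0.154, 0.169, 0.416, 0.345, 0.301, 0.209, 0.087; M̄R̄ = 2.2010 / 9 = 0.2446
UCL = X̄ + 3·M̄R̄/d₂ = 118.0040 + 3 × 0.2446 / 1.128 = 118.6544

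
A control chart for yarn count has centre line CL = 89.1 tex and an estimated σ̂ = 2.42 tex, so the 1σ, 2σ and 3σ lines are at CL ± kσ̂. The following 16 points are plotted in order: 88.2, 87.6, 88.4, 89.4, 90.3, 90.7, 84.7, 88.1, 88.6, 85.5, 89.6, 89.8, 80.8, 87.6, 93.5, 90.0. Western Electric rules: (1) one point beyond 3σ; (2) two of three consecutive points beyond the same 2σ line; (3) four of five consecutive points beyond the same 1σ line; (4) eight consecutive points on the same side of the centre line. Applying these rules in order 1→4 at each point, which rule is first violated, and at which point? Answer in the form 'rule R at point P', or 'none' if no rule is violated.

rule 1 at point 13

Zone of each point (C = within 1σ̂, B = 1σ̂–2σ̂, A = 2σ̂–3σ̂, * = beyond 3σ̂; sign = side of CL): 1:-C, 2:-C, 3:-C, 4:+C, 5:+C, 6:+C, 7:-B, 8:-C, 9:-C, 10:-B, 11:+C, 12:+C, 13:-*, 14:-C, 15:+B, 16:+C
Rule 1 (one point beyond the 3σ limits) is satisfied at point 13.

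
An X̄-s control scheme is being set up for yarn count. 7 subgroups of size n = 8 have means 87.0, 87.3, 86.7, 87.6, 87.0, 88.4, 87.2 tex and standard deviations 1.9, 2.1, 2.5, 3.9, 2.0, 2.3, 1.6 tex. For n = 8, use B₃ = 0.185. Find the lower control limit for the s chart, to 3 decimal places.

s̄ = (1.9 + 2.1 + 2.5 + 3.9 + 2.0 + 2.3 + 1.6) / 7 = 2.3286
LCL_s = B₃·s̄ = 0.185 × 2.3286 = 0.4308

0.431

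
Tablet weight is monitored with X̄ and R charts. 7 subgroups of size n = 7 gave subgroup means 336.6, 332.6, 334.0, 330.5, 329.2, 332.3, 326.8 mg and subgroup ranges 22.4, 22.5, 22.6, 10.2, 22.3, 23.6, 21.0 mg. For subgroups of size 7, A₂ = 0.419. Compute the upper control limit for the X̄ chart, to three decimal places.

X̄̄ = (336.6 + 332.6 + 334.0 + 330.5 + 329.2 + 332.3 + 326.8) / 7 = 2322.0000 / 7 = 331.7143
R̄ = (22.4 + 22.5 + 22.6 + 10.2 + 22.3 + 23.6 + 21.0) / 7 = 144.6000 / 7 = 20.6571
UCL = X̄̄ + A₂·R̄ = 331.7143 + 0.419 × 20.6571 = 340.3696

340.370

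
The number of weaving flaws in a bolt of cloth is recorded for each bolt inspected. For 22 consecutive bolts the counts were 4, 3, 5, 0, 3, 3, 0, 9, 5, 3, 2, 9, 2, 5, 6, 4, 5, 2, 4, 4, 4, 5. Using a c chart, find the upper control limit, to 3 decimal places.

9.920

c̄ = (4 + 3 + 5 + 0 + 3 + 3 + 0 + 9 + 5 + 3 + 2 + 9 + 2 + 5 + 6 + 4 + 5 + 2 + 4 + 4 + 4 + 5) / 22 = 87 / 22 = 3.9545
UCL = c̄ + 3√c̄ = 3.9545 + 3 × √3.9545 = 3.9545 + 3 × 1.9886 = 9.9204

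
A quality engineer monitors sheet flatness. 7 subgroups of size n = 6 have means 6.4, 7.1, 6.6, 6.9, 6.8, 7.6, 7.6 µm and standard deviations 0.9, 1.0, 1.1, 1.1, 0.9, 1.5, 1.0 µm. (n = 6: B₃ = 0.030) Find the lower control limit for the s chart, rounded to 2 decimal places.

s̄ = (0.9 + 1.0 + 1.1 + 1.1 + 0.9 + 1.5 + 1.0) / 7 = 1.0714
LCL_s = B₃·s̄ = 0.030 × 1.0714 = 0.0321

0.03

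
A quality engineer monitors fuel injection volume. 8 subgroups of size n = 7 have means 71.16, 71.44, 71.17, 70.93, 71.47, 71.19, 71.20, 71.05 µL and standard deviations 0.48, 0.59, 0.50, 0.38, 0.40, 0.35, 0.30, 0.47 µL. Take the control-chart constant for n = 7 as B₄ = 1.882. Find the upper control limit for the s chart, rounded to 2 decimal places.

s̄ = (0.48 + 0.59 + 0.50 + 0.38 + 0.40 + 0.35 + 0.30 + 0.47) / 8 = 0.4337
UCL_s = B₄·s̄ = 1.882 × 0.4337 = 0.8163

0.82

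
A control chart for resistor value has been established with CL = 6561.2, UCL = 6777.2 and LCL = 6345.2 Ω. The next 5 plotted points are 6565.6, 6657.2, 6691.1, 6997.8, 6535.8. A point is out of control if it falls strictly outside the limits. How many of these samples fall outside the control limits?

Compare each point to [6345.2, 6777.2]: sample 4 = 6997.8 > UCL.

1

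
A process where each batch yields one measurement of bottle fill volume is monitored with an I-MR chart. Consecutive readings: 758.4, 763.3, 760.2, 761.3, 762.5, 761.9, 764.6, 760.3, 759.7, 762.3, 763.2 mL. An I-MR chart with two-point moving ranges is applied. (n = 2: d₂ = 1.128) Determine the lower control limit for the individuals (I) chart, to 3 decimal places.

755.758

X̄ = (758.4 + 763.3 + 760.2 + 761.3 + 762.5 + 761.9 + 764.6 + 760.3 + 759.7 + 762.3 + 763.2) / 11 = 761.6091
Moving ranges: 4.9, 3.1, 1.1, 1.2, 0.6, 2.7, 4.3, 0.6, 2.6, 0.9; M̄R̄ = 22.0000 / 10 = 2.2000
LCL = X̄ − 3·M̄R̄/d₂ = 761.6091 − 3 × 2.2000 / 1.128 = 755.7580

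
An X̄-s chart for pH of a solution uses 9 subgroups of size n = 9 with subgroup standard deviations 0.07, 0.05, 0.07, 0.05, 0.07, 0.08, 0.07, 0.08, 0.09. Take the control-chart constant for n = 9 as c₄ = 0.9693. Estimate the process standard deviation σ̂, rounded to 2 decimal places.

0.07

s̄ = (0.07 + 0.05 + 0.07 + 0.05 + 0.07 + 0.08 + 0.07 + 0.08 + 0.09) / 9 = 0.0700
σ̂ = s̄ / c₄ = 0.0700 / 0.9693 = 0.0722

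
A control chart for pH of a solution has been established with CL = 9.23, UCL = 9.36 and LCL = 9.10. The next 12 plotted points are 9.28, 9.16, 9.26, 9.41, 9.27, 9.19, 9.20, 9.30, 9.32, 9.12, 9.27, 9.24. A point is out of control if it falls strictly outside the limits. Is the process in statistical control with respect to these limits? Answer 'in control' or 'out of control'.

out of control

Compare each point to [9.10, 9.36]: sample 4 = 9.41 > UCL.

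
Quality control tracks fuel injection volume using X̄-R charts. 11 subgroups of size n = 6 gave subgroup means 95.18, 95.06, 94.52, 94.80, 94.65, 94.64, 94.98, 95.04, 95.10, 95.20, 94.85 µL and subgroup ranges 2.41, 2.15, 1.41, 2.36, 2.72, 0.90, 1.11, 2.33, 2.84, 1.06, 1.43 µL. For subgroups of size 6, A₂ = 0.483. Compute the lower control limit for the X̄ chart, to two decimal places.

X̄̄ = (95.18 + 95.06 + 94.52 + 94.80 + 94.65 + 94.64 + 94.98 + 95.04 + 95.10 + 95.20 + 94.85) / 11 = 1044.0200 / 11 = 94.9109
R̄ = (2.41 + 2.15 + 1.41 + 2.36 + 2.72 + 0.90 + 1.11 + 2.33 + 2.84 + 1.06 + 1.43) / 11 = 20.7200 / 11 = 1.8836
LCL = X̄̄ − A₂·R̄ = 94.9109 − 0.483 × 1.8836 = 94.0011

94.00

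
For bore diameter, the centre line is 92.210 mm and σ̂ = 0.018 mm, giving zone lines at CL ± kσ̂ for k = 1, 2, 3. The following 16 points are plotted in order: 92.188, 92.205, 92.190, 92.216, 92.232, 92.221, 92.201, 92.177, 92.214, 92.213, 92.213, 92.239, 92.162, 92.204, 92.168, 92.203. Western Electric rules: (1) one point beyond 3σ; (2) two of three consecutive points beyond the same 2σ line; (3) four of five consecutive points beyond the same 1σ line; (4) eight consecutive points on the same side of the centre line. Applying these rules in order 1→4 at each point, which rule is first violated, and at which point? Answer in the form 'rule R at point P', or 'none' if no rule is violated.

Zone of each point (C = within 1σ̂, B = 1σ̂–2σ̂, A = 2σ̂–3σ̂, * = beyond 3σ̂; sign = side of CL): 1:-B, 2:-C, 3:-B, 4:+C, 5:+B, 6:+C, 7:-C, 8:-B, 9:+C, 10:+C, 11:+C, 12:+B, 13:-A, 14:-C, 15:-A, 16:-C
Rule 2 (two of three consecutive points beyond the same 2σ limit) is satisfied at point 15.

rule 2 at point 15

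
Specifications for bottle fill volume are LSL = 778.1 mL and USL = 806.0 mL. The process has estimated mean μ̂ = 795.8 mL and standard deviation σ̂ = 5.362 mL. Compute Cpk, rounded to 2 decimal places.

0.63

Cpu = (USL − μ̂) / (3σ̂) = (806.0 − 795.8) / (3 × 5.362) = 0.6341; Cpl = (μ̂ − LSL) / (3σ̂) = (795.8 − 778.1) / (3 × 5.362) = 1.1003; Cpk = min(Cpu, Cpl) = 0.6341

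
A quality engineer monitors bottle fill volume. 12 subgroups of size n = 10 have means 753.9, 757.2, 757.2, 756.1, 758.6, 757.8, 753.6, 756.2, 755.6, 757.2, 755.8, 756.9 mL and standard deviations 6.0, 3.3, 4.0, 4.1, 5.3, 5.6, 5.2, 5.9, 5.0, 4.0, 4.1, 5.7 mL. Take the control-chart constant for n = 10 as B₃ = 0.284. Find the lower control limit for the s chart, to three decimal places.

s̄ = (6.0 + 3.3 + 4.0 + 4.1 + 5.3 + 5.6 + 5.2 + 5.9 + 5.0 + 4.0 + 4.1 + 5.7) / 12 = 4.8500
LCL_s = B₃·s̄ = 0.284 × 4.8500 = 1.3774

1.377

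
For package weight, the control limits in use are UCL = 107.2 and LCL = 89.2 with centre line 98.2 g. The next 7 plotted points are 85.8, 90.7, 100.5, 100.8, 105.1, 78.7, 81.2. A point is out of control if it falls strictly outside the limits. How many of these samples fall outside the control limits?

Compare each point to [89.2, 107.2]: sample 1 = 85.8 < LCL; sample 6 = 78.7 < LCL; sample 7 = 81.2 < LCL.

3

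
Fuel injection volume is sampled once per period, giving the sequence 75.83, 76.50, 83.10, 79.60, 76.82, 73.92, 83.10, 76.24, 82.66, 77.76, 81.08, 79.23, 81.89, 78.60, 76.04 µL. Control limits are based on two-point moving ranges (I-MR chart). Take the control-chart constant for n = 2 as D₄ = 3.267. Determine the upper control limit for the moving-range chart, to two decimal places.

13.42

Moving ranges: 0.67, 6.60, 3.50, 2.78, 2.90, 9.18, 6.86, 6.42, 4.90, 3.32, 1.85, 2.66, 3.29, 2.56; M̄R̄ = 57.4900 / 14 = 4.1064
UCL_MR = D₄·M̄R̄ = 3.267 × 4.1064 = 13.4157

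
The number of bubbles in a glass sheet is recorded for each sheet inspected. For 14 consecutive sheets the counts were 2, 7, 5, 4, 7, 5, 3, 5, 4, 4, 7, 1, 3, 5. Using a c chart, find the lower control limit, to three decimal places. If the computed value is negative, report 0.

c̄ = (2 + 7 + 5 + 4 + 7 + 5 + 3 + 5 + 4 + 4 + 7 + 1 + 3 + 5) / 14 = 62 / 14 = 4.4286
LCL = c̄ − 3√c̄ = 4.4286 − 3 × 2.1044 = -1.8847 → 0 (cannot be negative)

0.000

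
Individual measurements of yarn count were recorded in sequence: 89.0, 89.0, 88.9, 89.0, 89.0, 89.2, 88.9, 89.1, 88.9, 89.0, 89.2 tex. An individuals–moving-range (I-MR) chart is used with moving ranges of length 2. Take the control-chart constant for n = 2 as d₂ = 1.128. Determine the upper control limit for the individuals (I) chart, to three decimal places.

X̄ = (89.0 + 89.0 + 88.9 + 89.0 + 89.0 + 89.2 + 88.9 + 89.1 + 88.9 + 89.0 + 89.2) / 11 = 89.0182
Moving ranges: 0.0, 0.1, 0.1, 0.0, 0.2, 0.3, 0.2, 0.2, 0.1, 0.2; M̄R̄ = 1.4000 / 10 = 0.1400
UCL = X̄ + 3·M̄R̄/d₂ = 89.0182 + 3 × 0.1400 / 1.128 = 89.3905

89.391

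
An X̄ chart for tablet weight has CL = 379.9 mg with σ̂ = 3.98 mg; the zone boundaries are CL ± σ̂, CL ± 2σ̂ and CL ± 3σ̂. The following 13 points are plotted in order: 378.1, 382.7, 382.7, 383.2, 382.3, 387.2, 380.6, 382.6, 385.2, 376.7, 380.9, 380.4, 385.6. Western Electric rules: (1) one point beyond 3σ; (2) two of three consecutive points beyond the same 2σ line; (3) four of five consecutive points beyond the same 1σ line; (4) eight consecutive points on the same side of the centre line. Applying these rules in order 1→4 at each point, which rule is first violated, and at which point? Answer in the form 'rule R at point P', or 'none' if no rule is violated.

rule 4 at point 9

Zone of each point (C = within 1σ̂, B = 1σ̂–2σ̂, A = 2σ̂–3σ̂, * = beyond 3σ̂; sign = side of CL): 1:-C, 2:+C, 3:+C, 4:+C, 5:+C, 6:+B, 7:+C, 8:+C, 9:+B, 10:-C, 11:+C, 12:+C, 13:+B
Rule 4 (eight consecutive points on the same side of the centre line) is satisfied at point 9.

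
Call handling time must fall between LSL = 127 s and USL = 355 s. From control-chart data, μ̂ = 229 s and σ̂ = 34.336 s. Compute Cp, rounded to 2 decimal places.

Cp = (USL − LSL) / (6σ̂) = (355 − 127) / (6 × 34.336) = 228.0000 / 206.0160 = 1.1067

1.11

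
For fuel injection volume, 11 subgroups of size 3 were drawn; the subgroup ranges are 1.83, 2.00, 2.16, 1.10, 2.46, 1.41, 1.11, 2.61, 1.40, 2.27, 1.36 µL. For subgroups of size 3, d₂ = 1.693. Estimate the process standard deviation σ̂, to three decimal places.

1.058

R̄ = (1.83 + 2.00 + 2.16 + 1.10 + 2.46 + 1.41 + 1.11 + 2.61 + 1.40 + 2.27 + 1.36) / 11 = 1.7918
σ̂ = R̄ / d₂ = 1.7918 / 1.693 = 1.0584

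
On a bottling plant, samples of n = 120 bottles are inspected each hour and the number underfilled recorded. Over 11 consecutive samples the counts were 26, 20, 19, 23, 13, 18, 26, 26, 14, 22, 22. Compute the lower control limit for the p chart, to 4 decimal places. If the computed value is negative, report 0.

0.0698

p̄ = Σdᵢ / (k·n) = 229 / (11 × 120) = 0.17348
LCL = p̄ − 3·√(p̄(1−p̄)/n) = 0.17348 − 3 × 0.03457 = 0.06978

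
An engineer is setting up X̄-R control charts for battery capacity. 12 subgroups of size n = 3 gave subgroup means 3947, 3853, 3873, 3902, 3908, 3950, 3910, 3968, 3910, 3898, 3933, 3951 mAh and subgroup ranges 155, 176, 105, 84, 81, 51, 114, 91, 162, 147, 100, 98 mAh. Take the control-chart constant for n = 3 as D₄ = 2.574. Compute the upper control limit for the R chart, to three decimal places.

292.578

R̄ = (155 + 176 + 105 + 84 + 81 + 51 + 114 + 91 + 162 + 147 + 100 + 98) / 12 = 1364.0000 / 12 = 113.6667
UCL_R = D₄·R̄ = 2.574 × 113.6667 = 292.5780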